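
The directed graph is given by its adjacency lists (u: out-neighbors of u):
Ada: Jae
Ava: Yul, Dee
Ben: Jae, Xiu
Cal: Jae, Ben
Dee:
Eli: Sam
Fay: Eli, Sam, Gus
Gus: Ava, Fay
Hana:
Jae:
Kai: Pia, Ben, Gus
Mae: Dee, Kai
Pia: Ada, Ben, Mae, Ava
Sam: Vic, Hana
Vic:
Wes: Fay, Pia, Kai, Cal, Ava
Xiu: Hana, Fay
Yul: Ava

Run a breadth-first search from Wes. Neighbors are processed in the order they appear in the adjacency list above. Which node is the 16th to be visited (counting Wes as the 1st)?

Vic

Visit Wes; enqueue Fay, Pia, Kai, Cal, Ava → queue [Fay, Pia, Kai, Cal, Ava]
Visit Fay; enqueue Eli, Sam, Gus → queue [Pia, Kai, Cal, Ava, Eli, Sam, Gus]
Visit Pia; enqueue Ada, Ben, Mae → queue [Kai, Cal, Ava, Eli, Sam, Gus, Ada, Ben, Mae]
Visit Kai → queue [Cal, Ava, Eli, Sam, Gus, Ada, Ben, Mae]
Visit Cal; enqueue Jae → queue [Ava, Eli, Sam, Gus, Ada, Ben, Mae, Jae]
Visit Ava; enqueue Yul, Dee → queue [Eli, Sam, Gus, Ada, Ben, Mae, Jae, Yul, Dee]
Visit Eli → queue [Sam, Gus, Ada, Ben, Mae, Jae, Yul, Dee]
Visit Sam; enqueue Vic, Hana → queue [Gus, Ada, Ben, Mae, Jae, Yul, Dee, Vic, Hana]
Visit Gus → queue [Ada, Ben, Mae, Jae, Yul, Dee, Vic, Hana]
Visit Ada → queue [Ben, Mae, Jae, Yul, Dee, Vic, Hana]
Visit Ben; enqueue Xiu → queue [Mae, Jae, Yul, Dee, Vic, Hana, Xiu]
Visit Mae → queue [Jae, Yul, Dee, Vic, Hana, Xiu]
Visit Jae → queue [Yul, Dee, Vic, Hana, Xiu]
Visit Yul → queue [Dee, Vic, Hana, Xiu]
Visit Dee → queue [Vic, Hana, Xiu]
Visit Vic → queue [Hana, Xiu]
Visit Hana → queue [Xiu]
Visit Xiu → queue []

Visit order: Wes, Fay, Pia, Kai, Cal, Ava, Eli, Sam, Gus, Ada, Ben, Mae, Jae, Yul, Dee, Vic, Hana, Xiu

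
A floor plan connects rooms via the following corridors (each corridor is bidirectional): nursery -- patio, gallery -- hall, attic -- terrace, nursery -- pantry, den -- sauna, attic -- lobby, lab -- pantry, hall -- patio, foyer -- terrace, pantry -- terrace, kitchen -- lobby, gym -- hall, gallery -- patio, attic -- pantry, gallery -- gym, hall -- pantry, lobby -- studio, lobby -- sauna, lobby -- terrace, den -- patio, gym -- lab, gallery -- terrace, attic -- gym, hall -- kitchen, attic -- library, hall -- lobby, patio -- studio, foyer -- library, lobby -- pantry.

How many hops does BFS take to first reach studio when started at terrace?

2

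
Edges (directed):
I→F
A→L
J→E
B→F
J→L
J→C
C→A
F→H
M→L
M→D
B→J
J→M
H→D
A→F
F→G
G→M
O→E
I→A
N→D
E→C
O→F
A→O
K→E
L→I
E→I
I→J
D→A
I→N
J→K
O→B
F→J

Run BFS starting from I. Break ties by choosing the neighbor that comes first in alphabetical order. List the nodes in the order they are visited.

Visit I; enqueue A, F, J, N → queue [A, F, J, N]
Visit A; enqueue L, O → queue [F, J, N, L, O]
Visit F; enqueue G, H → queue [J, N, L, O, G, H]
Visit J; enqueue C, E, K, M → queue [N, L, O, G, H, C, E, K, M]
Visit N; enqueue D → queue [L, O, G, H, C, E, K, M, D]
Visit L → queue [O, G, H, C, E, K, M, D]
Visit O; enqueue B → queue [G, H, C, E, K, M, D, B]
Visit G → queue [H, C, E, K, M, D, B]
Visit H → queue [C, E, K, M, D, B]
Visit C → queue [E, K, M, D, B]
Visit E → queue [K, M, D, B]
Visit K → queue [M, D, B]
Visit M → queue [D, B]
Visit D → queue [B]
Visit B → queue []

I, A, F, J, N, L, O, G, H, C, E, K, M, D, B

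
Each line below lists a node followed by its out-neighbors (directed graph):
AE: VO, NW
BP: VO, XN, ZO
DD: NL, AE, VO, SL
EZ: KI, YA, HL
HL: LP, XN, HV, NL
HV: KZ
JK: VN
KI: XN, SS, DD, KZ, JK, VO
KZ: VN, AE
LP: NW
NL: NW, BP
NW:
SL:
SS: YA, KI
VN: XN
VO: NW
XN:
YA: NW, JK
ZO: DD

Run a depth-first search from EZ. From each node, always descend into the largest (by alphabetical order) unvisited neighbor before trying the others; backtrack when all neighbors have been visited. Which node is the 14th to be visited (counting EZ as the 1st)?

Visit EZ
EZ → YA
YA → NW
YA → JK
JK → VN
VN → XN
EZ → KI
KI → VO
KI → SS
KI → KZ
KZ → AE
KI → DD
DD → SL
DD → NL
NL → BP
BP → ZO
EZ → HL
HL → LP
HL → HV

Visit order: EZ, YA, NW, JK, VN, XN, KI, VO, SS, KZ, AE, DD, SL, NL, BP, ZO, HL, LP, HV

NL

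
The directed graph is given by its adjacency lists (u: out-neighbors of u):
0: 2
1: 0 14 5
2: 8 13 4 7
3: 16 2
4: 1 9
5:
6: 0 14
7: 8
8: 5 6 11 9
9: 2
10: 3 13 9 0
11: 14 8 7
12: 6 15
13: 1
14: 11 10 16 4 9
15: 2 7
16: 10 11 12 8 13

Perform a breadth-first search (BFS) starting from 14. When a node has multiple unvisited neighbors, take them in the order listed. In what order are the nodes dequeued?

14, 11, 10, 16, 4, 9, 8, 7, 3, 13, 0, 12, 1, 2, 5, 6, 15

Visit 14; enqueue 11, 10, 16, 4, 9 → queue [11, 10, 16, 4, 9]
Visit 11; enqueue 8, 7 → queue [10, 16, 4, 9, 8, 7]
Visit 10; enqueue 3, 13, 0 → queue [16, 4, 9, 8, 7, 3, 13, 0]
Visit 16; enqueue 12 → queue [4, 9, 8, 7, 3, 13, 0, 12]
Visit 4; enqueue 1 → queue [9, 8, 7, 3, 13, 0, 12, 1]
Visit 9; enqueue 2 → queue [8, 7, 3, 13, 0, 12, 1, 2]
Visit 8; enqueue 5, 6 → queue [7, 3, 13, 0, 12, 1, 2, 5, 6]
Visit 7 → queue [3, 13, 0, 12, 1, 2, 5, 6]
Visit 3 → queue [13, 0, 12, 1, 2, 5, 6]
Visit 13 → queue [0, 12, 1, 2, 5, 6]
Visit 0 → queue [12, 1, 2, 5, 6]
Visit 12; enqueue 15 → queue [1, 2, 5, 6, 15]
Visit 1 → queue [2, 5, 6, 15]
Visit 2 → queue [5, 6, 15]
Visit 5 → queue [6, 15]
Visit 6 → queue [15]
Visit 15 → queue []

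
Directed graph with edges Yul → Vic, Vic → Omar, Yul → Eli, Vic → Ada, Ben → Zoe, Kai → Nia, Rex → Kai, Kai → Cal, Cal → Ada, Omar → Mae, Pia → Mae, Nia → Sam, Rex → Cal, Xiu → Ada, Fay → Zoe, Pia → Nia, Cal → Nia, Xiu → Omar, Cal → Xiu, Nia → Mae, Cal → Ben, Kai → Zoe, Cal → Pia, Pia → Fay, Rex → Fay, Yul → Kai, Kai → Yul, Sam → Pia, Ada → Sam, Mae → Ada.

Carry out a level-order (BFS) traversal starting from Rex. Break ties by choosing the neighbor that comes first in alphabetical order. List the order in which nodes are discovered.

Rex Cal Fay Kai Ada Ben Nia Pia Xiu Zoe Yul Sam Mae Omar Eli Vic

Visit Rex; enqueue Cal, Fay, Kai → queue [Cal, Fay, Kai]
Visit Cal; enqueue Ada, Ben, Nia, Pia, Xiu → queue [Fay, Kai, Ada, Ben, Nia, Pia, Xiu]
Visit Fay; enqueue Zoe → queue [Kai, Ada, Ben, Nia, Pia, Xiu, Zoe]
Visit Kai; enqueue Yul → queue [Ada, Ben, Nia, Pia, Xiu, Zoe, Yul]
Visit Ada; enqueue Sam → queue [Ben, Nia, Pia, Xiu, Zoe, Yul, Sam]
Visit Ben → queue [Nia, Pia, Xiu, Zoe, Yul, Sam]
Visit Nia; enqueue Mae → queue [Pia, Xiu, Zoe, Yul, Sam, Mae]
Visit Pia → queue [Xiu, Zoe, Yul, Sam, Mae]
Visit Xiu; enqueue Omar → queue [Zoe, Yul, Sam, Mae, Omar]
Visit Zoe → queue [Yul, Sam, Mae, Omar]
Visit Yul; enqueue Eli, Vic → queue [Sam, Mae, Omar, Eli, Vic]
Visit Sam → queue [Mae, Omar, Eli, Vic]
Visit Mae → queue [Omar, Eli, Vic]
Visit Omar → queue [Eli, Vic]
Visit Eli → queue [Vic]
Visit Vic → queue []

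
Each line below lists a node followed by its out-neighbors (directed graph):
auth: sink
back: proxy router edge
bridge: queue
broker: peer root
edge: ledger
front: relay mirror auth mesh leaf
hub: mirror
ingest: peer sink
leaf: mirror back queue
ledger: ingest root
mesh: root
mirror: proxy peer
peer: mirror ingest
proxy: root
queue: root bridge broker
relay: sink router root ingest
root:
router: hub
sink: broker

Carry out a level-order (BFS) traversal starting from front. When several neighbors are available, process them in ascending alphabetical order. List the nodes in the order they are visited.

Visit front; enqueue auth, leaf, mesh, mirror, relay → queue [auth, leaf, mesh, mirror, relay]
Visit auth; enqueue sink → queue [leaf, mesh, mirror, relay, sink]
Visit leaf; enqueue back, queue → queue [mesh, mirror, relay, sink, back, queue]
Visit mesh; enqueue root → queue [mirror, relay, sink, back, queue, root]
Visit mirror; enqueue peer, proxy → queue [relay, sink, back, queue, root, peer, proxy]
Visit relay; enqueue ingest, router → queue [sink, back, queue, root, peer, proxy, ingest, router]
Visit sink; enqueue broker → queue [back, queue, root, peer, proxy, ingest, router, broker]
Visit back; enqueue edge → queue [queue, root, peer, proxy, ingest, router, broker, edge]
Visit queue; enqueue bridge → queue [root, peer, proxy, ingest, router, broker, edge, bridge]
Visit root → queue [peer, proxy, ingest, router, broker, edge, bridge]
Visit peer → queue [proxy, ingest, router, broker, edge, bridge]
Visit proxy → queue [ingest, router, broker, edge, bridge]
Visit ingest → queue [router, broker, edge, bridge]
Visit router; enqueue hub → queue [broker, edge, bridge, hub]
Visit broker → queue [edge, bridge, hub]
Visit edge; enqueue ledger → queue [bridge, hub, ledger]
Visit bridge → queue [hub, ledger]
Visit hub → queue [ledger]
Visit ledger → queue []

front auth leaf mesh mirror relay sink back queue root peer proxy ingest router broker edge bridge hub ledger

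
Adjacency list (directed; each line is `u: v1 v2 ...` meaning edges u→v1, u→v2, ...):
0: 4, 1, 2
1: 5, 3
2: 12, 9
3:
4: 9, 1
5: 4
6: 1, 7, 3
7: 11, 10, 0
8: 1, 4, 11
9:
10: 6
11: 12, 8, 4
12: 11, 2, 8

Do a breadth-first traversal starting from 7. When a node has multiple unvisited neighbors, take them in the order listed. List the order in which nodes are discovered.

7 -> 11 -> 10 -> 0 -> 12 -> 8 -> 4 -> 6 -> 1 -> 2 -> 9 -> 3 -> 5

Visit 7; enqueue 11, 10, 0 → queue [11, 10, 0]
Visit 11; enqueue 12, 8, 4 → queue [10, 0, 12, 8, 4]
Visit 10; enqueue 6 → queue [0, 12, 8, 4, 6]
Visit 0; enqueue 1, 2 → queue [12, 8, 4, 6, 1, 2]
Visit 12 → queue [8, 4, 6, 1, 2]
Visit 8 → queue [4, 6, 1, 2]
Visit 4; enqueue 9 → queue [6, 1, 2, 9]
Visit 6; enqueue 3 → queue [1, 2, 9, 3]
Visit 1; enqueue 5 → queue [2, 9, 3, 5]
Visit 2 → queue [9, 3, 5]
Visit 9 → queue [3, 5]
Visit 3 → queue [5]
Visit 5 → queue []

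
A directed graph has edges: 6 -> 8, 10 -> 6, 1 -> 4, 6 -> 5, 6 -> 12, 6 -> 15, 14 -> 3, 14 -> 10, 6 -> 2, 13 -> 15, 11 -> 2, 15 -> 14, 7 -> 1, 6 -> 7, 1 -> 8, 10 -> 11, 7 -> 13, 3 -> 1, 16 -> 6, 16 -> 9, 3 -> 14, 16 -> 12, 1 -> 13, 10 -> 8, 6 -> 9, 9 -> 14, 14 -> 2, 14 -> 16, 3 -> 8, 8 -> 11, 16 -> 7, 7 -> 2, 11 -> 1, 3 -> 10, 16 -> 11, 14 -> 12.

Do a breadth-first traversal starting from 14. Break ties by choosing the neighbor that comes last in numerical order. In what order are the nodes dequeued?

Visit 14; enqueue 16, 12, 10, 3, 2 → queue [16, 12, 10, 3, 2]
Visit 16; enqueue 11, 9, 7, 6 → queue [12, 10, 3, 2, 11, 9, 7, 6]
Visit 12 → queue [10, 3, 2, 11, 9, 7, 6]
Visit 10; enqueue 8 → queue [3, 2, 11, 9, 7, 6, 8]
Visit 3; enqueue 1 → queue [2, 11, 9, 7, 6, 8, 1]
Visit 2 → queue [11, 9, 7, 6, 8, 1]
Visit 11 → queue [9, 7, 6, 8, 1]
Visit 9 → queue [7, 6, 8, 1]
Visit 7; enqueue 13 → queue [6, 8, 1, 13]
Visit 6; enqueue 15, 5 → queue [8, 1, 13, 15, 5]
Visit 8 → queue [1, 13, 15, 5]
Visit 1; enqueue 4 → queue [13, 15, 5, 4]
Visit 13 → queue [15, 5, 4]
Visit 15 → queue [5, 4]
Visit 5 → queue [4]
Visit 4 → queue []

14 16 12 10 3 2 11 9 7 6 8 1 13 15 5 4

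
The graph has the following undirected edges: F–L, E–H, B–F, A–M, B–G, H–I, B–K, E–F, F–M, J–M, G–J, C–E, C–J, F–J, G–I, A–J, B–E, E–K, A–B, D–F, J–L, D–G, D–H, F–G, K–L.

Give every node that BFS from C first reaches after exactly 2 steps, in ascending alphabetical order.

Level 0: C
Level 1: E, J
Level 2: A, B, F, G, H, K, L, M
Level 3: D, I

A, B, F, G, H, K, L, M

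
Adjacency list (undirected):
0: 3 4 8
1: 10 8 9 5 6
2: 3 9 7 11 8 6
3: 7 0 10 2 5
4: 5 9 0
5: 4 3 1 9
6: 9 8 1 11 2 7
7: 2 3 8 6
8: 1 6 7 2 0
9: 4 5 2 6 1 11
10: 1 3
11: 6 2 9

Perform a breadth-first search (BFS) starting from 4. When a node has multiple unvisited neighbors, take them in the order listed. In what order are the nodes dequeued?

4, 5, 9, 0, 3, 1, 2, 6, 11, 8, 7, 10

Visit 4; enqueue 5, 9, 0 → queue [5, 9, 0]
Visit 5; enqueue 3, 1 → queue [9, 0, 3, 1]
Visit 9; enqueue 2, 6, 11 → queue [0, 3, 1, 2, 6, 11]
Visit 0; enqueue 8 → queue [3, 1, 2, 6, 11, 8]
Visit 3; enqueue 7, 10 → queue [1, 2, 6, 11, 8, 7, 10]
Visit 1 → queue [2, 6, 11, 8, 7, 10]
Visit 2 → queue [6, 11, 8, 7, 10]
Visit 6 → queue [11, 8, 7, 10]
Visit 11 → queue [8, 7, 10]
Visit 8 → queue [7, 10]
Visit 7 → queue [10]
Visit 10 → queue []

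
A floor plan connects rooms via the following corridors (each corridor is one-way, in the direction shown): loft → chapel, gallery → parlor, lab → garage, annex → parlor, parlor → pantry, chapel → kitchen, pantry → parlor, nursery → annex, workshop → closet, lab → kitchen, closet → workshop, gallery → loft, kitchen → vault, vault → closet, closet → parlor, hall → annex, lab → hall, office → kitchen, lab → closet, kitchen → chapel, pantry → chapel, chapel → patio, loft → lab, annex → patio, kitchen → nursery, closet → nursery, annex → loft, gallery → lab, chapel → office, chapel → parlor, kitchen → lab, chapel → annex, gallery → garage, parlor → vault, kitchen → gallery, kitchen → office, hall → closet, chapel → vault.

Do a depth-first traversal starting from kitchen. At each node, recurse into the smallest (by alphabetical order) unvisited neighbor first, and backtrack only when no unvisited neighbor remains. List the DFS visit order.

kitchen → chapel → annex → loft → lab → closet → nursery → parlor → pantry → vault → workshop → garage → hall → patio → office → gallery

Visit kitchen
kitchen → chapel
chapel → annex
annex → loft
loft → lab
lab → closet
closet → nursery
closet → parlor
parlor → pantry
parlor → vault
closet → workshop
lab → garage
lab → hall
annex → patio
chapel → office
kitchen → gallery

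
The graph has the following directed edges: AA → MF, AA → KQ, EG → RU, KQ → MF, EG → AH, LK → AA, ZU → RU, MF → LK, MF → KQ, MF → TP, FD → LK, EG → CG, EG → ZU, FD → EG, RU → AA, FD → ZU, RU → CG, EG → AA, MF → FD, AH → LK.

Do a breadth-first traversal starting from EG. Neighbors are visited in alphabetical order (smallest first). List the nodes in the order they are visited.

EG, AA, AH, CG, RU, ZU, KQ, MF, LK, FD, TP

Visit EG; enqueue AA, AH, CG, RU, ZU → queue [AA, AH, CG, RU, ZU]
Visit AA; enqueue KQ, MF → queue [AH, CG, RU, ZU, KQ, MF]
Visit AH; enqueue LK → queue [CG, RU, ZU, KQ, MF, LK]
Visit CG → queue [RU, ZU, KQ, MF, LK]
Visit RU → queue [ZU, KQ, MF, LK]
Visit ZU → queue [KQ, MF, LK]
Visit KQ → queue [MF, LK]
Visit MF; enqueue FD, TP → queue [LK, FD, TP]
Visit LK → queue [FD, TP]
Visit FD → queue [TP]
Visit TP → queue []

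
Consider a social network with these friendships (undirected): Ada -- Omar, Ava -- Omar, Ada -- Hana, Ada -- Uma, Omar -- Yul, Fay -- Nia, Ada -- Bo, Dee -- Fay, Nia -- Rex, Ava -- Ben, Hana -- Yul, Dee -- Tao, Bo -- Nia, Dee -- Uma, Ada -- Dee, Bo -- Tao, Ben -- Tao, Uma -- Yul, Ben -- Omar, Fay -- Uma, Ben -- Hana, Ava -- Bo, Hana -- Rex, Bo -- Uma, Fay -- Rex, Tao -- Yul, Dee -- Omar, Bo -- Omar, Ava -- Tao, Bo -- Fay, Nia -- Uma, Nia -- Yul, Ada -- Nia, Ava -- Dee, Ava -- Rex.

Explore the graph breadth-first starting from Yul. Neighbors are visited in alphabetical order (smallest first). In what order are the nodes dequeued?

Visit Yul; enqueue Hana, Nia, Omar, Tao, Uma → queue [Hana, Nia, Omar, Tao, Uma]
Visit Hana; enqueue Ada, Ben, Rex → queue [Nia, Omar, Tao, Uma, Ada, Ben, Rex]
Visit Nia; enqueue Bo, Fay → queue [Omar, Tao, Uma, Ada, Ben, Rex, Bo, Fay]
Visit Omar; enqueue Ava, Dee → queue [Tao, Uma, Ada, Ben, Rex, Bo, Fay, Ava, Dee]
Visit Tao → queue [Uma, Ada, Ben, Rex, Bo, Fay, Ava, Dee]
Visit Uma → queue [Ada, Ben, Rex, Bo, Fay, Ava, Dee]
Visit Ada → queue [Ben, Rex, Bo, Fay, Ava, Dee]
Visit Ben → queue [Rex, Bo, Fay, Ava, Dee]
Visit Rex → queue [Bo, Fay, Ava, Dee]
Visit Bo → queue [Fay, Ava, Dee]
Visit Fay → queue [Ava, Dee]
Visit Ava → queue [Dee]
Visit Dee → queue []

Yul Hana Nia Omar Tao Uma Ada Ben Rex Bo Fay Ava Dee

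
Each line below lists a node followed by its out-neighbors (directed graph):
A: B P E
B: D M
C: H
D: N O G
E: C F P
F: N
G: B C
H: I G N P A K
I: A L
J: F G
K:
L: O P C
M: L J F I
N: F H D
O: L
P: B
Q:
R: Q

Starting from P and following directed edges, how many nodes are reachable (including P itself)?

16

BFS from P visits: P, B, D, M, N, O, G, L, J, F, I, H, C, A, K, E
Reachable nodes: 16 of 18 total.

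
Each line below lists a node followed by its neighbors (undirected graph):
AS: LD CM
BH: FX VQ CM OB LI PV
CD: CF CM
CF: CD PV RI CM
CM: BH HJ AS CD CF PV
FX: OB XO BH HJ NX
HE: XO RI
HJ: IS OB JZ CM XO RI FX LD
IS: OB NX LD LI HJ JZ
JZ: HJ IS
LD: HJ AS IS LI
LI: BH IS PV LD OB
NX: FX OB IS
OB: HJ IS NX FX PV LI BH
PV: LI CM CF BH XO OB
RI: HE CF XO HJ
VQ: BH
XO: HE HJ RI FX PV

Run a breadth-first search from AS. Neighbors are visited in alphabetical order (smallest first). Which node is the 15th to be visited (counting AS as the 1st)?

JZ

Visit AS; enqueue CM, LD → queue [CM, LD]
Visit CM; enqueue BH, CD, CF, HJ, PV → queue [LD, BH, CD, CF, HJ, PV]
Visit LD; enqueue IS, LI → queue [BH, CD, CF, HJ, PV, IS, LI]
Visit BH; enqueue FX, OB, VQ → queue [CD, CF, HJ, PV, IS, LI, FX, OB, VQ]
Visit CD → queue [CF, HJ, PV, IS, LI, FX, OB, VQ]
Visit CF; enqueue RI → queue [HJ, PV, IS, LI, FX, OB, VQ, RI]
Visit HJ; enqueue JZ, XO → queue [PV, IS, LI, FX, OB, VQ, RI, JZ, XO]
Visit PV → queue [IS, LI, FX, OB, VQ, RI, JZ, XO]
Visit IS; enqueue NX → queue [LI, FX, OB, VQ, RI, JZ, XO, NX]
Visit LI → queue [FX, OB, VQ, RI, JZ, XO, NX]
Visit FX → queue [OB, VQ, RI, JZ, XO, NX]
Visit OB → queue [VQ, RI, JZ, XO, NX]
Visit VQ → queue [RI, JZ, XO, NX]
Visit RI; enqueue HE → queue [JZ, XO, NX, HE]
Visit JZ → queue [XO, NX, HE]
Visit XO → queue [NX, HE]
Visit NX → queue [HE]
Visit HE → queue []

Visit order: AS, CM, LD, BH, CD, CF, HJ, PV, IS, LI, FX, OB, VQ, RI, JZ, XO, NX, HE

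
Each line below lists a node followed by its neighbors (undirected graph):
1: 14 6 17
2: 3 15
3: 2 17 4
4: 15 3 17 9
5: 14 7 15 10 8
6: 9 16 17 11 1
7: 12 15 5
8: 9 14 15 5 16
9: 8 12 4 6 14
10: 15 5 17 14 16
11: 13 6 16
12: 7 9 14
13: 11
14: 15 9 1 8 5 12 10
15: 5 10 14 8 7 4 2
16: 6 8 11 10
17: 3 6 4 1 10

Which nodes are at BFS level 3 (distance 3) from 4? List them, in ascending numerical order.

Level 0: 4
Level 1: 3, 9, 15, 17
Level 2: 1, 2, 5, 6, 7, 8, 10, 12, 14
Level 3: 11, 16
Level 4: 13

11, 16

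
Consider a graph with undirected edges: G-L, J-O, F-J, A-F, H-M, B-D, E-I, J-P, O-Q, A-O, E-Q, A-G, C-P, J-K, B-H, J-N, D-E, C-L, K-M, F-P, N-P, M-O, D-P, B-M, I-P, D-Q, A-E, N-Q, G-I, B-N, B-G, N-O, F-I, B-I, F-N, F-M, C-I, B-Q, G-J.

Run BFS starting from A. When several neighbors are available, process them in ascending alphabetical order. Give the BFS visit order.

Visit A; enqueue E, F, G, O → queue [E, F, G, O]
Visit E; enqueue D, I, Q → queue [F, G, O, D, I, Q]
Visit F; enqueue J, M, N, P → queue [G, O, D, I, Q, J, M, N, P]
Visit G; enqueue B, L → queue [O, D, I, Q, J, M, N, P, B, L]
Visit O → queue [D, I, Q, J, M, N, P, B, L]
Visit D → queue [I, Q, J, M, N, P, B, L]
Visit I; enqueue C → queue [Q, J, M, N, P, B, L, C]
Visit Q → queue [J, M, N, P, B, L, C]
Visit J; enqueue K → queue [M, N, P, B, L, C, K]
Visit M; enqueue H → queue [N, P, B, L, C, K, H]
Visit N → queue [P, B, L, C, K, H]
Visit P → queue [B, L, C, K, H]
Visit B → queue [L, C, K, H]
Visit L → queue [C, K, H]
Visit C → queue [K, H]
Visit K → queue [H]
Visit H → queue []

A, E, F, G, O, D, I, Q, J, M, N, P, B, L, C, K, H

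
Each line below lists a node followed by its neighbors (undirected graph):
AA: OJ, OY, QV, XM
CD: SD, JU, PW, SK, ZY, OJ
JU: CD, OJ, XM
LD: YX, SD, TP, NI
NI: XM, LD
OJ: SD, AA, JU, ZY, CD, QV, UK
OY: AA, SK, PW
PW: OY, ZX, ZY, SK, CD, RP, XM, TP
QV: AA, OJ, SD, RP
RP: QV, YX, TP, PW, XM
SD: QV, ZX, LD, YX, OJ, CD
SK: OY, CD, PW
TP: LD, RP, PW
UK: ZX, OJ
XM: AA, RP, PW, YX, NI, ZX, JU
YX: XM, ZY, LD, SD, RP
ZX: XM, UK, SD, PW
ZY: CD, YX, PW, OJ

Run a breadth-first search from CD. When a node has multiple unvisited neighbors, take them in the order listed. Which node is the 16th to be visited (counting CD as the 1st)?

Visit CD; enqueue SD, JU, PW, SK, ZY, OJ → queue [SD, JU, PW, SK, ZY, OJ]
Visit SD; enqueue QV, ZX, LD, YX → queue [JU, PW, SK, ZY, OJ, QV, ZX, LD, YX]
Visit JU; enqueue XM → queue [PW, SK, ZY, OJ, QV, ZX, LD, YX, XM]
Visit PW; enqueue OY, RP, TP → queue [SK, ZY, OJ, QV, ZX, LD, YX, XM, OY, RP, TP]
Visit SK → queue [ZY, OJ, QV, ZX, LD, YX, XM, OY, RP, TP]
Visit ZY → queue [OJ, QV, ZX, LD, YX, XM, OY, RP, TP]
Visit OJ; enqueue AA, UK → queue [QV, ZX, LD, YX, XM, OY, RP, TP, AA, UK]
Visit QV → queue [ZX, LD, YX, XM, OY, RP, TP, AA, UK]
Visit ZX → queue [LD, YX, XM, OY, RP, TP, AA, UK]
Visit LD; enqueue NI → queue [YX, XM, OY, RP, TP, AA, UK, NI]
Visit YX → queue [XM, OY, RP, TP, AA, UK, NI]
Visit XM → queue [OY, RP, TP, AA, UK, NI]
Visit OY → queue [RP, TP, AA, UK, NI]
Visit RP → queue [TP, AA, UK, NI]
Visit TP → queue [AA, UK, NI]
Visit AA → queue [UK, NI]
Visit UK → queue [NI]
Visit NI → queue []

Visit order: CD, SD, JU, PW, SK, ZY, OJ, QV, ZX, LD, YX, XM, OY, RP, TP, AA, UK, NI

AA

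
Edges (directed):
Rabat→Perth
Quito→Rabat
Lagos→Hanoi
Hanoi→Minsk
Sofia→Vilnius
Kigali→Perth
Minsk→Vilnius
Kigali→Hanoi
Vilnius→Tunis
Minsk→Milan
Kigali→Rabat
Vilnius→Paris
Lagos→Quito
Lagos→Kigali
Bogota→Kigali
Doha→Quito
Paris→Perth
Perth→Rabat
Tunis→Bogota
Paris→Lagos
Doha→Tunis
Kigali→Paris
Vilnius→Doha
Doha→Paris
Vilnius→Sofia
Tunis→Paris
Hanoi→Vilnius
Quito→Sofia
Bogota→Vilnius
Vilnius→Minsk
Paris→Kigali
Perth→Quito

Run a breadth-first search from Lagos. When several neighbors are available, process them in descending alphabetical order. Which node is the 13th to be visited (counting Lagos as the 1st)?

Milan

Visit Lagos; enqueue Quito, Kigali, Hanoi → queue [Quito, Kigali, Hanoi]
Visit Quito; enqueue Sofia, Rabat → queue [Kigali, Hanoi, Sofia, Rabat]
Visit Kigali; enqueue Perth, Paris → queue [Hanoi, Sofia, Rabat, Perth, Paris]
Visit Hanoi; enqueue Vilnius, Minsk → queue [Sofia, Rabat, Perth, Paris, Vilnius, Minsk]
Visit Sofia → queue [Rabat, Perth, Paris, Vilnius, Minsk]
Visit Rabat → queue [Perth, Paris, Vilnius, Minsk]
Visit Perth → queue [Paris, Vilnius, Minsk]
Visit Paris → queue [Vilnius, Minsk]
Visit Vilnius; enqueue Tunis, Doha → queue [Minsk, Tunis, Doha]
Visit Minsk; enqueue Milan → queue [Tunis, Doha, Milan]
Visit Tunis; enqueue Bogota → queue [Doha, Milan, Bogota]
Visit Doha → queue [Milan, Bogota]
Visit Milan → queue [Bogota]
Visit Bogota → queue []

Visit order: Lagos, Quito, Kigali, Hanoi, Sofia, Rabat, Perth, Paris, Vilnius, Minsk, Tunis, Doha, Milan, Bogota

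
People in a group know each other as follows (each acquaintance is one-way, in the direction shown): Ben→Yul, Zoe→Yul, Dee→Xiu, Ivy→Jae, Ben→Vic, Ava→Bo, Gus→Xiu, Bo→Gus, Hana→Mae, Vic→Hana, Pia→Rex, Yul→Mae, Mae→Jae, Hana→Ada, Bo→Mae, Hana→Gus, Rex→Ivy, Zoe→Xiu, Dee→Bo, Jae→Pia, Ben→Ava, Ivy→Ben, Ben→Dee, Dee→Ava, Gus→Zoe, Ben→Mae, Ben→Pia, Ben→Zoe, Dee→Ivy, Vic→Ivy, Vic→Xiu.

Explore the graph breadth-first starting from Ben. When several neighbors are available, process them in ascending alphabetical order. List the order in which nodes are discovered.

Ben Ava Dee Mae Pia Vic Yul Zoe Bo Ivy Xiu Jae Rex Hana Gus Ada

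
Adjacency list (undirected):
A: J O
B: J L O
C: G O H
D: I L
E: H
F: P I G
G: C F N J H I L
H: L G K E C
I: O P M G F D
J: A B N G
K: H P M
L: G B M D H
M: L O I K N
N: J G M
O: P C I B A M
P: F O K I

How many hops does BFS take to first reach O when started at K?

2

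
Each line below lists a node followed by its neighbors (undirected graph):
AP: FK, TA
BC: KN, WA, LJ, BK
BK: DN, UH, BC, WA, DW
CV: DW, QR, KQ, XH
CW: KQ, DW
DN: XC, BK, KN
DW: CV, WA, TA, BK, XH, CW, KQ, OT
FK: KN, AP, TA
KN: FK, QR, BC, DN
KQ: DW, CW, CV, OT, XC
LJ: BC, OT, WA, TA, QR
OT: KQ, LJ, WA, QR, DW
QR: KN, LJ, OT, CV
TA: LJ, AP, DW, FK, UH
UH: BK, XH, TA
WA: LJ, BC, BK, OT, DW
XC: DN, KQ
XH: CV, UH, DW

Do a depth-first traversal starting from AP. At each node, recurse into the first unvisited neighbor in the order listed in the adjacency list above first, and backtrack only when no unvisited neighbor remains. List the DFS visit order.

Visit AP
AP → FK
FK → KN
KN → QR
QR → LJ
LJ → BC
BC → WA
WA → BK
BK → DN
DN → XC
XC → KQ
KQ → DW
DW → CV
CV → XH
XH → UH
UH → TA
DW → CW
DW → OT

AP, FK, KN, QR, LJ, BC, WA, BK, DN, XC, KQ, DW, CV, XH, UH, TA, CW, OT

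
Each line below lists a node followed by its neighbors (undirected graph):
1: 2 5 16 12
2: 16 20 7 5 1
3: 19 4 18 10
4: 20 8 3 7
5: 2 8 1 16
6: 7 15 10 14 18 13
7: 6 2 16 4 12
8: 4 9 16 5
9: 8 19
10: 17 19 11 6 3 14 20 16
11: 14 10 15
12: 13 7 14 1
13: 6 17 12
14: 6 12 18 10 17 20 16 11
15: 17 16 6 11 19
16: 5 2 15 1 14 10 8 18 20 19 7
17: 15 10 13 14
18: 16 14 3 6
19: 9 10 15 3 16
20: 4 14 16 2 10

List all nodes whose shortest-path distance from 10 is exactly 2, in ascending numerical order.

1, 2, 4, 5, 7, 8, 9, 12, 13, 15, 18

Level 0: 10
Level 1: 3, 6, 11, 14, 16, 17, 19, 20
Level 2: 1, 2, 4, 5, 7, 8, 9, 12, 13, 15, 18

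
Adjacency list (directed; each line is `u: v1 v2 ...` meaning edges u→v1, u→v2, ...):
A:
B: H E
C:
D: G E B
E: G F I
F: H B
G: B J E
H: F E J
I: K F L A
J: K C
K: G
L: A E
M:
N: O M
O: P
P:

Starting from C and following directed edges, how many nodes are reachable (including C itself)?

BFS from C visits: C
Reachable nodes: 1 of 16 total.

1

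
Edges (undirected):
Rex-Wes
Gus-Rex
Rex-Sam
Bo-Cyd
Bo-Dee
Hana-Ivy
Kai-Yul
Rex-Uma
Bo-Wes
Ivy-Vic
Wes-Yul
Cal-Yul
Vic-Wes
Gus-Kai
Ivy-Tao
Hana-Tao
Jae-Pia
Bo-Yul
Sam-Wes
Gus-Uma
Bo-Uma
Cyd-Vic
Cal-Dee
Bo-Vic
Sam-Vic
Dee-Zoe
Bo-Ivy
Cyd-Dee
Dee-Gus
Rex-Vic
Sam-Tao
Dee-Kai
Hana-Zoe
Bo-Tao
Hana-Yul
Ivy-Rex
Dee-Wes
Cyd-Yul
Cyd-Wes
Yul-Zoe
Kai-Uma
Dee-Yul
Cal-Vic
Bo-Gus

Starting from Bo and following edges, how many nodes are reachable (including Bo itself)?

BFS from Bo visits: Bo, Yul, Wes, Vic, Uma, Tao, Ivy, Gus, Dee, Cyd, Zoe, Kai, Hana, Cal, Sam, Rex
Reachable nodes: 16 of 18 total.

16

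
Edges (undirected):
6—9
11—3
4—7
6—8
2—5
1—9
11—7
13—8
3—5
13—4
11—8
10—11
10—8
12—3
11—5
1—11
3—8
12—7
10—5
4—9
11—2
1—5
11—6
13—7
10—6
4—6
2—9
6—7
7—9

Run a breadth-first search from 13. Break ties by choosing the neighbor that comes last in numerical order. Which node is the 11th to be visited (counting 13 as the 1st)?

Visit 13; enqueue 8, 7, 4 → queue [8, 7, 4]
Visit 8; enqueue 11, 10, 6, 3 → queue [7, 4, 11, 10, 6, 3]
Visit 7; enqueue 12, 9 → queue [4, 11, 10, 6, 3, 12, 9]
Visit 4 → queue [11, 10, 6, 3, 12, 9]
Visit 11; enqueue 5, 2, 1 → queue [10, 6, 3, 12, 9, 5, 2, 1]
Visit 10 → queue [6, 3, 12, 9, 5, 2, 1]
Visit 6 → queue [3, 12, 9, 5, 2, 1]
Visit 3 → queue [12, 9, 5, 2, 1]
Visit 12 → queue [9, 5, 2, 1]
Visit 9 → queue [5, 2, 1]
Visit 5 → queue [2, 1]
Visit 2 → queue [1]
Visit 1 → queue []

Visit order: 13, 8, 7, 4, 11, 10, 6, 3, 12, 9, 5, 2, 1

5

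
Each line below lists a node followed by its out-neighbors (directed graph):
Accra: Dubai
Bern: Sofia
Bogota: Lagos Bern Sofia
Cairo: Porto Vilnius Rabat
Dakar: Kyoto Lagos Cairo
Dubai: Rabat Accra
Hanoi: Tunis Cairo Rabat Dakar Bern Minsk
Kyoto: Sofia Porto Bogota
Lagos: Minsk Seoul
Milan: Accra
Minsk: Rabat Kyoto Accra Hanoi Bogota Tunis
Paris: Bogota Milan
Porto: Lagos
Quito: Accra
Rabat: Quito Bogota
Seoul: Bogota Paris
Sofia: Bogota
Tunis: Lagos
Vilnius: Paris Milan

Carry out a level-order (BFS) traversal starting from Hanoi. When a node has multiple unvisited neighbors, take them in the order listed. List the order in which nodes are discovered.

Visit Hanoi; enqueue Tunis, Cairo, Rabat, Dakar, Bern, Minsk → queue [Tunis, Cairo, Rabat, Dakar, Bern, Minsk]
Visit Tunis; enqueue Lagos → queue [Cairo, Rabat, Dakar, Bern, Minsk, Lagos]
Visit Cairo; enqueue Porto, Vilnius → queue [Rabat, Dakar, Bern, Minsk, Lagos, Porto, Vilnius]
Visit Rabat; enqueue Quito, Bogota → queue [Dakar, Bern, Minsk, Lagos, Porto, Vilnius, Quito, Bogota]
Visit Dakar; enqueue Kyoto → queue [Bern, Minsk, Lagos, Porto, Vilnius, Quito, Bogota, Kyoto]
Visit Bern; enqueue Sofia → queue [Minsk, Lagos, Porto, Vilnius, Quito, Bogota, Kyoto, Sofia]
Visit Minsk; enqueue Accra → queue [Lagos, Porto, Vilnius, Quito, Bogota, Kyoto, Sofia, Accra]
Visit Lagos; enqueue Seoul → queue [Porto, Vilnius, Quito, Bogota, Kyoto, Sofia, Accra, Seoul]
Visit Porto → queue [Vilnius, Quito, Bogota, Kyoto, Sofia, Accra, Seoul]
Visit Vilnius; enqueue Paris, Milan → queue [Quito, Bogota, Kyoto, Sofia, Accra, Seoul, Paris, Milan]
Visit Quito → queue [Bogota, Kyoto, Sofia, Accra, Seoul, Paris, Milan]
Visit Bogota → queue [Kyoto, Sofia, Accra, Seoul, Paris, Milan]
Visit Kyoto → queue [Sofia, Accra, Seoul, Paris, Milan]
Visit Sofia → queue [Accra, Seoul, Paris, Milan]
Visit Accra; enqueue Dubai → queue [Seoul, Paris, Milan, Dubai]
Visit Seoul → queue [Paris, Milan, Dubai]
Visit Paris → queue [Milan, Dubai]
Visit Milan → queue [Dubai]
Visit Dubai → queue []

Hanoi, Tunis, Cairo, Rabat, Dakar, Bern, Minsk, Lagos, Porto, Vilnius, Quito, Bogota, Kyoto, Sofia, Accra, Seoul, Paris, Milan, Dubai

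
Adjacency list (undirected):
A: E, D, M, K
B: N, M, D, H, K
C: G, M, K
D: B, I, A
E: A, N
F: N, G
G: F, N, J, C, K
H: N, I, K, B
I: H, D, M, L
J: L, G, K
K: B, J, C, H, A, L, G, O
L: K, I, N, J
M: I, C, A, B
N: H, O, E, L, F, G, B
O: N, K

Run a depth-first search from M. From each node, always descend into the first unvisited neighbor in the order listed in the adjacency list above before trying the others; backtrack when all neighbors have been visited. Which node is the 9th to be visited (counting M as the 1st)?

Visit M
M → I
I → H
H → N
N → O
O → K
K → B
B → D
D → A
A → E
K → J
J → L
J → G
G → F
G → C

Visit order: M, I, H, N, O, K, B, D, A, E, J, L, G, F, C

A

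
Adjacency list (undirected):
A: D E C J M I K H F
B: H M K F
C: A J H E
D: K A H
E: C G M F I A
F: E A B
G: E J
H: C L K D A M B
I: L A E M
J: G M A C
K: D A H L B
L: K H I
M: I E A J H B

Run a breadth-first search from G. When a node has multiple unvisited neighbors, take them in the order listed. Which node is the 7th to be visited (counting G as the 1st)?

Visit G; enqueue E, J → queue [E, J]
Visit E; enqueue C, M, F, I, A → queue [J, C, M, F, I, A]
Visit J → queue [C, M, F, I, A]
Visit C; enqueue H → queue [M, F, I, A, H]
Visit M; enqueue B → queue [F, I, A, H, B]
Visit F → queue [I, A, H, B]
Visit I; enqueue L → queue [A, H, B, L]
Visit A; enqueue D, K → queue [H, B, L, D, K]
Visit H → queue [B, L, D, K]
Visit B → queue [L, D, K]
Visit L → queue [D, K]
Visit D → queue [K]
Visit K → queue []

Visit order: G, E, J, C, M, F, I, A, H, B, L, D, K

I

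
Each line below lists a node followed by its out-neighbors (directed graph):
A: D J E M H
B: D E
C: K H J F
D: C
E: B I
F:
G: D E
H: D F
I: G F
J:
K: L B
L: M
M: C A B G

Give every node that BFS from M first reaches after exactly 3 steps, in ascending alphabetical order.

I, L

Level 0: M
Level 1: A, B, C, G
Level 2: D, E, F, H, J, K
Level 3: I, L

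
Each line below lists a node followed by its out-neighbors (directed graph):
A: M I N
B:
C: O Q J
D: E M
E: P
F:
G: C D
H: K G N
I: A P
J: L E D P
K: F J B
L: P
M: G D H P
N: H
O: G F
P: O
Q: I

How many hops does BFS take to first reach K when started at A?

3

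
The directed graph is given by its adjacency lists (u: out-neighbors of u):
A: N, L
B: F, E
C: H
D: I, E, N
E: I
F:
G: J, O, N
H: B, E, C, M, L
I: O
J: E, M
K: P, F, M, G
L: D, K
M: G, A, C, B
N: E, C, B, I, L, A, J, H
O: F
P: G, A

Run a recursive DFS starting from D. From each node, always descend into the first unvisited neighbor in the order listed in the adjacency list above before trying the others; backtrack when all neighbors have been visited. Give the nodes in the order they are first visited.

Visit D
D → I
I → O
O → F
D → E
D → N
N → C
C → H
H → B
H → M
M → G
G → J
M → A
A → L
L → K
K → P

D, I, O, F, E, N, C, H, B, M, G, J, A, L, K, P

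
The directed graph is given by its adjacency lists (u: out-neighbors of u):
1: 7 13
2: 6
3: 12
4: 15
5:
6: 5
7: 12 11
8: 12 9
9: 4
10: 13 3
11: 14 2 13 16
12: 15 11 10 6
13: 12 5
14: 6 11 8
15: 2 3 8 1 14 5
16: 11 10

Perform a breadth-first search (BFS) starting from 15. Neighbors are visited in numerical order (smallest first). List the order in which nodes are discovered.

Visit 15; enqueue 1, 2, 3, 5, 8, 14 → queue [1, 2, 3, 5, 8, 14]
Visit 1; enqueue 7, 13 → queue [2, 3, 5, 8, 14, 7, 13]
Visit 2; enqueue 6 → queue [3, 5, 8, 14, 7, 13, 6]
Visit 3; enqueue 12 → queue [5, 8, 14, 7, 13, 6, 12]
Visit 5 → queue [8, 14, 7, 13, 6, 12]
Visit 8; enqueue 9 → queue [14, 7, 13, 6, 12, 9]
Visit 14; enqueue 11 → queue [7, 13, 6, 12, 9, 11]
Visit 7 → queue [13, 6, 12, 9, 11]
Visit 13 → queue [6, 12, 9, 11]
Visit 6 → queue [12, 9, 11]
Visit 12; enqueue 10 → queue [9, 11, 10]
Visit 9; enqueue 4 → queue [11, 10, 4]
Visit 11; enqueue 16 → queue [10, 4, 16]
Visit 10 → queue [4, 16]
Visit 4 → queue [16]
Visit 16 → queue []

15 -> 1 -> 2 -> 3 -> 5 -> 8 -> 14 -> 7 -> 13 -> 6 -> 12 -> 9 -> 11 -> 10 -> 4 -> 16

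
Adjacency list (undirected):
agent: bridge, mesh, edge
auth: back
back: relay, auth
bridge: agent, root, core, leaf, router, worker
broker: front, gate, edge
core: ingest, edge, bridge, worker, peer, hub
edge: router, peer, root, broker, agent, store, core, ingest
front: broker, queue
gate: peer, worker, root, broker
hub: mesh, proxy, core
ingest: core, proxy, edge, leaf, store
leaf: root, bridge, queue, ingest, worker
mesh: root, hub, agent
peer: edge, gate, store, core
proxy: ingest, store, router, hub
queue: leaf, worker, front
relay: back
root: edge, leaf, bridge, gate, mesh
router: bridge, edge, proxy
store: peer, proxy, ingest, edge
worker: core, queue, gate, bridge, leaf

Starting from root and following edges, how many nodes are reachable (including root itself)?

BFS from root visits: root, edge, leaf, bridge, gate, mesh, router, peer, broker, agent, store, core, ingest, queue, worker, hub, proxy, front
Reachable nodes: 18 of 21 total.

18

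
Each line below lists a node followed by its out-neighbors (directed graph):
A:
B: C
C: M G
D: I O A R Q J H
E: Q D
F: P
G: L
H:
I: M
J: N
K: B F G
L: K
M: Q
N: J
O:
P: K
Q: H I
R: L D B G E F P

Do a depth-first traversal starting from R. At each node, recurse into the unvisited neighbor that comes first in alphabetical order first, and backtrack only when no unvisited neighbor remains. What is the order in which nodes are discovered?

R → B → C → G → L → K → F → P → M → Q → H → I → D → A → J → N → O → E

Visit R
R → B
B → C
C → G
G → L
L → K
K → F
F → P
C → M
M → Q
Q → H
Q → I
R → D
D → A
D → J
J → N
D → O
R → E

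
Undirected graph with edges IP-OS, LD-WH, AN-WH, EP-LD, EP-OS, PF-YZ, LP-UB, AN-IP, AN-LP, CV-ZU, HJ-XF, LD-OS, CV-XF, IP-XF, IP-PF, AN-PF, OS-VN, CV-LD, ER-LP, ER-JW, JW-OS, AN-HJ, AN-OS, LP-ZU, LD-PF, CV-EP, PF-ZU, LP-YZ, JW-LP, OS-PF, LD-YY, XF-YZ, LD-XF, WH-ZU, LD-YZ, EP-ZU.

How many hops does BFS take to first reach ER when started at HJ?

3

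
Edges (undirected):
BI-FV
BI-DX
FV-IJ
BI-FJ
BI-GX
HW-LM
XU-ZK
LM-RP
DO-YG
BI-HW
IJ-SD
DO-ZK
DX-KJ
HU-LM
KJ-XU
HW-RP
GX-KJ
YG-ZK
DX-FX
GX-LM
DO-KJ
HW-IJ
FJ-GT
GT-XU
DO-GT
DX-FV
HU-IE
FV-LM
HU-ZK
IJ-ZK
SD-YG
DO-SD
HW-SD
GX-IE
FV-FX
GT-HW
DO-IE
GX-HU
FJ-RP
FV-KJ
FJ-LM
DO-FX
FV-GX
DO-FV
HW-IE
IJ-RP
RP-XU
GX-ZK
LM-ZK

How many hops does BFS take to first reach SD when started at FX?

2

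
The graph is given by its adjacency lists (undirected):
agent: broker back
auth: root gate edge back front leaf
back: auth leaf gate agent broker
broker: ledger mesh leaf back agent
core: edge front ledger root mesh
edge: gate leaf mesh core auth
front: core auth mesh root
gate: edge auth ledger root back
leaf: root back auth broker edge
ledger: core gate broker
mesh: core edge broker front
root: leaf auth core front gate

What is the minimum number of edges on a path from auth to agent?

2

Level 0: auth
Level 1: back, edge, front, gate, leaf, root
Level 2: agent, broker, core, ledger, mesh
agent first appears at level 2.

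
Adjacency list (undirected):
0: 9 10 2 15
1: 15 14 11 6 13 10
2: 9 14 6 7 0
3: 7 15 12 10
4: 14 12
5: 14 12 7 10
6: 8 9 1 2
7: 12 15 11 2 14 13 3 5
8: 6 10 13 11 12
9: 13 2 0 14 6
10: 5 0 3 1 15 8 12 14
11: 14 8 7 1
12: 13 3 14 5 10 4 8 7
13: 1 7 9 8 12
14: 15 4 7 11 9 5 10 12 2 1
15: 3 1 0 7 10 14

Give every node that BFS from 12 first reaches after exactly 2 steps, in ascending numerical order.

0, 1, 2, 6, 9, 11, 15

Level 0: 12
Level 1: 3, 4, 5, 7, 8, 10, 13, 14
Level 2: 0, 1, 2, 6, 9, 11, 15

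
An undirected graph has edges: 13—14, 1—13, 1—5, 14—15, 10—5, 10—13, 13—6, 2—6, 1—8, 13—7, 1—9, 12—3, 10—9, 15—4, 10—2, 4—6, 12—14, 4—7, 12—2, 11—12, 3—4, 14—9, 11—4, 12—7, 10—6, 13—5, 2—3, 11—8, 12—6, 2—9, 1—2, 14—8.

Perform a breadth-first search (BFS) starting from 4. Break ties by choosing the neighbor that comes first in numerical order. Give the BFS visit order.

4 3 6 7 11 15 2 12 10 13 8 14 1 9 5

Visit 4; enqueue 3, 6, 7, 11, 15 → queue [3, 6, 7, 11, 15]
Visit 3; enqueue 2, 12 → queue [6, 7, 11, 15, 2, 12]
Visit 6; enqueue 10, 13 → queue [7, 11, 15, 2, 12, 10, 13]
Visit 7 → queue [11, 15, 2, 12, 10, 13]
Visit 11; enqueue 8 → queue [15, 2, 12, 10, 13, 8]
Visit 15; enqueue 14 → queue [2, 12, 10, 13, 8, 14]
Visit 2; enqueue 1, 9 → queue [12, 10, 13, 8, 14, 1, 9]
Visit 12 → queue [10, 13, 8, 14, 1, 9]
Visit 10; enqueue 5 → queue [13, 8, 14, 1, 9, 5]
Visit 13 → queue [8, 14, 1, 9, 5]
Visit 8 → queue [14, 1, 9, 5]
Visit 14 → queue [1, 9, 5]
Visit 1 → queue [9, 5]
Visit 9 → queue [5]
Visit 5 → queue []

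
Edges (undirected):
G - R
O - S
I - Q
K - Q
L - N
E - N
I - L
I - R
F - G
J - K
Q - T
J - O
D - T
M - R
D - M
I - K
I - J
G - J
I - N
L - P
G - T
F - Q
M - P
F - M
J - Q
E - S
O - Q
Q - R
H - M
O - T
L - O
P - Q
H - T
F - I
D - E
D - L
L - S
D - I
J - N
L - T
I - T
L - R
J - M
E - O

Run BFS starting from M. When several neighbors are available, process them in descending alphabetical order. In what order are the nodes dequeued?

M R P J H F D Q L I G O N K T E S

Visit M; enqueue R, P, J, H, F, D → queue [R, P, J, H, F, D]
Visit R; enqueue Q, L, I, G → queue [P, J, H, F, D, Q, L, I, G]
Visit P → queue [J, H, F, D, Q, L, I, G]
Visit J; enqueue O, N, K → queue [H, F, D, Q, L, I, G, O, N, K]
Visit H; enqueue T → queue [F, D, Q, L, I, G, O, N, K, T]
Visit F → queue [D, Q, L, I, G, O, N, K, T]
Visit D; enqueue E → queue [Q, L, I, G, O, N, K, T, E]
Visit Q → queue [L, I, G, O, N, K, T, E]
Visit L; enqueue S → queue [I, G, O, N, K, T, E, S]
Visit I → queue [G, O, N, K, T, E, S]
Visit G → queue [O, N, K, T, E, S]
Visit O → queue [N, K, T, E, S]
Visit N → queue [K, T, E, S]
Visit K → queue [T, E, S]
Visit T → queue [E, S]
Visit E → queue [S]
Visit S → queue []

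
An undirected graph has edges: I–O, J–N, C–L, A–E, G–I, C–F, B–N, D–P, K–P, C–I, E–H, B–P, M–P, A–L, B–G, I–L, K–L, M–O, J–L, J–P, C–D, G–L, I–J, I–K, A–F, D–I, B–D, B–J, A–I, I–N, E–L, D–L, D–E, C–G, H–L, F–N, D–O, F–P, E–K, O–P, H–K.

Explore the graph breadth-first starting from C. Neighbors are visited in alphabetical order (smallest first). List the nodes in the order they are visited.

C, D, F, G, I, L, B, E, O, P, A, N, J, K, H, M

Visit C; enqueue D, F, G, I, L → queue [D, F, G, I, L]
Visit D; enqueue B, E, O, P → queue [F, G, I, L, B, E, O, P]
Visit F; enqueue A, N → queue [G, I, L, B, E, O, P, A, N]
Visit G → queue [I, L, B, E, O, P, A, N]
Visit I; enqueue J, K → queue [L, B, E, O, P, A, N, J, K]
Visit L; enqueue H → queue [B, E, O, P, A, N, J, K, H]
Visit B → queue [E, O, P, A, N, J, K, H]
Visit E → queue [O, P, A, N, J, K, H]
Visit O; enqueue M → queue [P, A, N, J, K, H, M]
Visit P → queue [A, N, J, K, H, M]
Visit A → queue [N, J, K, H, M]
Visit N → queue [J, K, H, M]
Visit J → queue [K, H, M]
Visit K → queue [H, M]
Visit H → queue [M]
Visit M → queue []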